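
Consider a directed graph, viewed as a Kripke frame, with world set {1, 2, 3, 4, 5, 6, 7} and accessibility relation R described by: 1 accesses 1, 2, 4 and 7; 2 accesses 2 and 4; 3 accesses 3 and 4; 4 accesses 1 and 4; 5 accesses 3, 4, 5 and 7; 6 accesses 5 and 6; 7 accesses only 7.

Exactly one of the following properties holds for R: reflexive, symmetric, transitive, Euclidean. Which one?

Reflexive: yes — every world is R-related to itself.
Symmetric: no — 1 R 2 but not 2 R 1.
Transitive: no — 2 R 4 and 4 R 1, but not 2 R 1.
Euclidean: no — 1 R 2 and 1 R 7, but not 2 R 7.
Only reflexive holds.

reflexive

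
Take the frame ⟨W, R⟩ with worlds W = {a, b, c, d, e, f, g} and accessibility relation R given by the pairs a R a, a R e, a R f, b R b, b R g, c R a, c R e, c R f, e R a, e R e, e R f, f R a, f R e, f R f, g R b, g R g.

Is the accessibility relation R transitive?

Transitive: yes — every two-step R-path is closed by a direct edge.

Yes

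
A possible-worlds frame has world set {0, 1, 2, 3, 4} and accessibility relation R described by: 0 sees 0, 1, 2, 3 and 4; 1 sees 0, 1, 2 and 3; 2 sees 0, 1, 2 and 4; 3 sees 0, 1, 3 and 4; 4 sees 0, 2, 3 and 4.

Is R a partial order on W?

Reflexive: yes — every world is R-related to itself.
Transitive: no — 1 R 0 and 0 R 4, but not 1 R 4.
Antisymmetric: no — 0 R 1 and 1 R 0 with 0 ≠ 1.
So R is not a partial order.

No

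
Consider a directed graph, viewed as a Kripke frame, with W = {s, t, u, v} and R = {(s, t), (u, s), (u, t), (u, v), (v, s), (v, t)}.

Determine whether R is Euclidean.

Euclidean: no — u R s and u R v, but not s R v.

No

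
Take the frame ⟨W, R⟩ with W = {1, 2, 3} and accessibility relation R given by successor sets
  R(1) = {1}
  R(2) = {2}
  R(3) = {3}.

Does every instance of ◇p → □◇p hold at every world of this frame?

Yes

By correspondence theory, 5 is valid on a frame iff R is Euclidean.
Euclidean: yes — any two successors of a common world are R-related.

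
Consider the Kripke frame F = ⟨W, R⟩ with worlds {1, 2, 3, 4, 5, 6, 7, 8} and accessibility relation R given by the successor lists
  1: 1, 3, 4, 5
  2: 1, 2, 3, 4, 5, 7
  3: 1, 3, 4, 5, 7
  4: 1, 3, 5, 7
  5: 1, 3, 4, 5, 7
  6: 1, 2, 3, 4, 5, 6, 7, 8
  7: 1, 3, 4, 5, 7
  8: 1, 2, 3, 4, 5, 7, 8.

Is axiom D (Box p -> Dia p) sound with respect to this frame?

Yes

The schema D characterises exactly the serial frames.
Serial: yes — every world has a successor (e.g. 1 R 1).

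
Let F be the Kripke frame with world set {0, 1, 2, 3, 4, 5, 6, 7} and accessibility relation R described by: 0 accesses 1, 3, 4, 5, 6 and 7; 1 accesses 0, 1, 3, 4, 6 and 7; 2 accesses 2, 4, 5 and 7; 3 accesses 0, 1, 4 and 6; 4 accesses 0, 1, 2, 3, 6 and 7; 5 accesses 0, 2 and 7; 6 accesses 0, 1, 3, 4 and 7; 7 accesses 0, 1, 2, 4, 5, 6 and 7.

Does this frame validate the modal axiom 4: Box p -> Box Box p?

By correspondence theory, 4 is valid on a frame iff R is transitive.
Transitive: no — 0 R 4 and 4 R 2, but not 0 R 2.

No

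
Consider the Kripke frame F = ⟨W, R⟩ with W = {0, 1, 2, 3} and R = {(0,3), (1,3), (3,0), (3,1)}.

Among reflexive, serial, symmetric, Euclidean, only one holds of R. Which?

Reflexive: no — 0 is not related to itself.
Serial: no — 2 has no R-successor.
Symmetric: yes — every pair in R has its reverse in R.
Euclidean: no — 3 R 0 and 3 R 1, but not 0 R 1.
Only symmetric holds.

symmetric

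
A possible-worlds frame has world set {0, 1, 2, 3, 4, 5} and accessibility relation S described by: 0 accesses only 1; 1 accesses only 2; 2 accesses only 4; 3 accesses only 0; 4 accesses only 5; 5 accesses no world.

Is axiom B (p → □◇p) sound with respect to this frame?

The schema B characterises exactly the symmetric frames.
Symmetric: no — 0 S 1 but not 1 S 0.

No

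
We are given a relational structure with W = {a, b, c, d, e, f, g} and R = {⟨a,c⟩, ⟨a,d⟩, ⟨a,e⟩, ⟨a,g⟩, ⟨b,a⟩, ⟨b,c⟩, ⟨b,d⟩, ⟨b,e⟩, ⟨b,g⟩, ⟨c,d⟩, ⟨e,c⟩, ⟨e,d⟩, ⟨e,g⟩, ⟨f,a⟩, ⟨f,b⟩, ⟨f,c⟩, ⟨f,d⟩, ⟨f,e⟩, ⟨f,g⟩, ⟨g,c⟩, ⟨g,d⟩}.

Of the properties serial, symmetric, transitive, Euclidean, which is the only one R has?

transitive

Serial: no — d has no R-successor.
Symmetric: no — a R c but not c R a.
Transitive: yes — every two-step R-path is closed by a direct edge.
Euclidean: no — a R c and a R e, but not c R e.
Only transitive holds.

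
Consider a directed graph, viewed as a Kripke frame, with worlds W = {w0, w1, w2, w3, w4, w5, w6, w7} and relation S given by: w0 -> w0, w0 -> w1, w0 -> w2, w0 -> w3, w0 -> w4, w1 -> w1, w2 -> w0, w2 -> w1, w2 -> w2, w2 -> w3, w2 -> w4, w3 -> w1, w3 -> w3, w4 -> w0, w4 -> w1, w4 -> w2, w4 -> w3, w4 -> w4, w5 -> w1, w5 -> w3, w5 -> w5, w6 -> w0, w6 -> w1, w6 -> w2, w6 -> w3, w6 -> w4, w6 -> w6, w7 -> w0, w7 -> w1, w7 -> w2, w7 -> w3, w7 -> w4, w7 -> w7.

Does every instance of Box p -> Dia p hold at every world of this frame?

By correspondence theory, D is valid on a frame iff S is serial.
Serial: yes — every world has a successor (e.g. w0 S w0).

Yes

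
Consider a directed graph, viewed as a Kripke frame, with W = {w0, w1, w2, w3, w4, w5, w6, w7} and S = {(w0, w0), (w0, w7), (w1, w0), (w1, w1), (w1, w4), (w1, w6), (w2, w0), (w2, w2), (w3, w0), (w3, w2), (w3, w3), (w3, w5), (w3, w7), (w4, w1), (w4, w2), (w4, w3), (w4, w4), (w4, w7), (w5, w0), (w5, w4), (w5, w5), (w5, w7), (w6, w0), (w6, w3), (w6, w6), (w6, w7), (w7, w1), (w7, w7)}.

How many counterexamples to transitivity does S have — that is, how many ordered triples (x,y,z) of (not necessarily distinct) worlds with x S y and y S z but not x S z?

25

Enumerating: (w0,w7,w1), (w1,w0,w7), (w1,w4,w2), (w1,w4,w3), (w1,w4,w7), (w1,w6,w3), (w1,w6,w7), (w2,w0,w7), (w3,w5,w4), (w3,w7,w1), (w4,w1,w0), (w4,w1,w6), … and 13 more.
Total: 25.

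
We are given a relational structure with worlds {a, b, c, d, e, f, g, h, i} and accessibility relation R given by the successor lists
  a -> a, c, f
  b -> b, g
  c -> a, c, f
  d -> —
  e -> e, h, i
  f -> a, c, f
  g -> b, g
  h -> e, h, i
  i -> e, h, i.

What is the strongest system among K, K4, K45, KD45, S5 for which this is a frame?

Transitive (axiom 4): yes — every two-step R-path is closed by a direct edge.
Euclidean (axiom 5): yes — any two successors of a common world are R-related.
Serial (axiom D): no — d has no R-successor.
Reflexive (axiom T): no — d is not related to itself.
So F validates K, K4, K45; KD45 would additionally require R to be serial. The strongest is K45.

K45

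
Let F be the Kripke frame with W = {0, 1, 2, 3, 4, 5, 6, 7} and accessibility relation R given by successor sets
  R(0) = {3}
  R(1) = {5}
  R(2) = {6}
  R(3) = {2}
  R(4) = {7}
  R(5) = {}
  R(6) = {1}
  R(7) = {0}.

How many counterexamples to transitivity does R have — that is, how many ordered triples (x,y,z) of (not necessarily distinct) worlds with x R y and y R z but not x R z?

6

Enumerating: (0,3,2), (2,6,1), (3,2,6), (4,7,0), (6,1,5), (7,0,3).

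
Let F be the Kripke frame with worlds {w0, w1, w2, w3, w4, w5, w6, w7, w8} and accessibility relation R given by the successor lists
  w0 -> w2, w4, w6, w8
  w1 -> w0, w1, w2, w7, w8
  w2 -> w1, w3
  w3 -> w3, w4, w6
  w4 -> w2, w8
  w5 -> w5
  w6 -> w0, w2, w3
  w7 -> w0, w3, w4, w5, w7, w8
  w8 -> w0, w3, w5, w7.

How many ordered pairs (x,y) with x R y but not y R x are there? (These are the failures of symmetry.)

16

Enumerating: (w0,w2), (w0,w4), (w1,w0), (w1,w7), (w1,w8), (w2,w3), (w3,w4), (w4,w2), (w4,w8), (w6,w2), (w7,w0), (w7,w3), (w7,w4), (w7,w5), (w8,w3), (w8,w5).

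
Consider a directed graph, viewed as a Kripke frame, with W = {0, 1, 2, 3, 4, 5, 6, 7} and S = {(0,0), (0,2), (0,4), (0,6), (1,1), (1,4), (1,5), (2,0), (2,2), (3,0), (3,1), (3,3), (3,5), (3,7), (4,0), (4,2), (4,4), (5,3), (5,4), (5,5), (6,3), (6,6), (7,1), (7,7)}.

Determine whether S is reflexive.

Yes

Reflexive: yes — every world is S-related to itself.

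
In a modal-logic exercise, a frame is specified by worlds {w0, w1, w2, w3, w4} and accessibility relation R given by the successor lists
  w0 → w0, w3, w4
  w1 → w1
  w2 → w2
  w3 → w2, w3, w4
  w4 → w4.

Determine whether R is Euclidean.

Euclidean: no — w0 R w4 and w0 R w3, but not w4 R w3.

No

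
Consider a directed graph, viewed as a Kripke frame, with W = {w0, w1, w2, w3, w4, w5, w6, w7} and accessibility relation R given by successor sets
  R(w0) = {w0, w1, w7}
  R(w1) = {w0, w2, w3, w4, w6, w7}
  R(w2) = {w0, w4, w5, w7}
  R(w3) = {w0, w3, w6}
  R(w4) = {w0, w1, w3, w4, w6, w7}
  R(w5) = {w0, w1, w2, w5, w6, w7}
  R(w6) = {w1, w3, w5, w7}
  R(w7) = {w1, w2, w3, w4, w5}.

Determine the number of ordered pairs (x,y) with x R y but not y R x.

13

Enumerating: (w0,w7), (w1,w2), (w1,w3), (w2,w0), (w2,w4), (w3,w0), (w4,w0), (w4,w3), (w4,w6), (w5,w0), (w5,w1), (w6,w7), (w7,w3).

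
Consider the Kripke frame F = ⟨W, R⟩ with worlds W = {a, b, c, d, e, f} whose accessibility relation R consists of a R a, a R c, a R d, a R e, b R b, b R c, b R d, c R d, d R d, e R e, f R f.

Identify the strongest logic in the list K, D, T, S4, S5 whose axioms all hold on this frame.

D

Serial (axiom D): yes — every world has a successor (e.g. a R a).
Reflexive (axiom T): no — c is not related to itself.
Transitive (axiom 4): yes — every two-step R-path is closed by a direct edge.
Euclidean (axiom 5): no — a R c and a R e, but not c R e.
So F validates K, D; T would additionally require R to be reflexive. The strongest is D.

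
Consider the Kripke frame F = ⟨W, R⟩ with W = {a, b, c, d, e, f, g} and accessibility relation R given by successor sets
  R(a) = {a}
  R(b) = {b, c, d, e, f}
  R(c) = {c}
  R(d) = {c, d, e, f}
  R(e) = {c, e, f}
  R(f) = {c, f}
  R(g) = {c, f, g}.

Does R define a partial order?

Yes

Reflexive: yes — every world is R-related to itself.
Transitive: yes — every two-step R-path is closed by a direct edge.
Antisymmetric: yes — no distinct pair is related both ways.
So R is a partial order.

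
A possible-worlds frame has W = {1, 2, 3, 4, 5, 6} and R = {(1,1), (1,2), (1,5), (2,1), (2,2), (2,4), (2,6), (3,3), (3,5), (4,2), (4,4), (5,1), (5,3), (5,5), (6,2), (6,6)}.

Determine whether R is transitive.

Transitive: no — 1 R 2 and 2 R 4, but not 1 R 4.

No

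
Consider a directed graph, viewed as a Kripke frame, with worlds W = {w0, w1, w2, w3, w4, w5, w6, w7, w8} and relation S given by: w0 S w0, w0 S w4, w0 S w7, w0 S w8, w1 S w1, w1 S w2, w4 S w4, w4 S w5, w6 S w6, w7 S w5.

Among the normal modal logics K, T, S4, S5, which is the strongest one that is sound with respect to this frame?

K

Reflexive (axiom T): no — w2 is not related to itself.
Transitive (axiom 4): no — w0 S w4 and w4 S w5, but not w0 S w5.
Euclidean (axiom 5): no — w0 S w4 and w0 S w7, but not w4 S w7.
So F validates K; T would additionally require S to be reflexive. The strongest is K.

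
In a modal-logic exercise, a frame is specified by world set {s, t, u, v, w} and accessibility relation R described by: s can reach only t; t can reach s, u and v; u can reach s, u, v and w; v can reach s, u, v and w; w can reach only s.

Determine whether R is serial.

Yes

Serial: yes — every world has a successor (e.g. s R t).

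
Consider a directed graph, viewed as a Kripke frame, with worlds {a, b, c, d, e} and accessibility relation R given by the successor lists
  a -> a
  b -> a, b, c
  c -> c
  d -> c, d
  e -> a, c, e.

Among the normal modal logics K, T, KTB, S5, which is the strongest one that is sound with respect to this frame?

Reflexive (axiom T): yes — every world is R-related to itself.
Symmetric (axiom B): no — b R a but not a R b.
Euclidean (axiom 5): no — b R a and b R c, but not a R c.
So F validates K, T; KTB would additionally require R to be symmetric. The strongest is T.

T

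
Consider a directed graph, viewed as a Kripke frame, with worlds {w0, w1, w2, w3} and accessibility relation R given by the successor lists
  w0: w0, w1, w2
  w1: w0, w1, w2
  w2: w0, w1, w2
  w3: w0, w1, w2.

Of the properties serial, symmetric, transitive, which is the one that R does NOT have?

Serial: yes — every world has a successor (e.g. w0 R w0).
Symmetric: no — w3 R w0 but not w0 R w3.
Transitive: yes — every two-step R-path is closed by a direct edge.
Only symmetric fails.

symmetric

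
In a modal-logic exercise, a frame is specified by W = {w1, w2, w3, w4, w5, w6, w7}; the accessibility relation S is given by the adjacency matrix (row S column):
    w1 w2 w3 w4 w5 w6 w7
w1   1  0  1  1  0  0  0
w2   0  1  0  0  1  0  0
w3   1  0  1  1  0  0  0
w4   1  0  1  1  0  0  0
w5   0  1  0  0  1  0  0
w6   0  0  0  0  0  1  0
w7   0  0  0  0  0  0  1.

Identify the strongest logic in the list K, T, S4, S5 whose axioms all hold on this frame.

Reflexive (axiom T): yes — every world is S-related to itself.
Transitive (axiom 4): yes — every two-step S-path is closed by a direct edge.
Euclidean (axiom 5): yes — any two successors of a common world are S-related.
So F validates K, T, S4, S5. The strongest is S5.

S5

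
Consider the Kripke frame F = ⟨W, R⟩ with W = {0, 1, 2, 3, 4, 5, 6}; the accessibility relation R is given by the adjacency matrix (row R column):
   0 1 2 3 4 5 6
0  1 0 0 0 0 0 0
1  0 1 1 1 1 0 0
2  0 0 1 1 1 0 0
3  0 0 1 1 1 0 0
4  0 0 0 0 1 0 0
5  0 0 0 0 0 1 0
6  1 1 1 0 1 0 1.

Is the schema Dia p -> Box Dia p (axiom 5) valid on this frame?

No

Axiom 5 corresponds to the accessibility relation being Euclidean.
Euclidean: no — 1 R 4 and 1 R 2, but not 4 R 2.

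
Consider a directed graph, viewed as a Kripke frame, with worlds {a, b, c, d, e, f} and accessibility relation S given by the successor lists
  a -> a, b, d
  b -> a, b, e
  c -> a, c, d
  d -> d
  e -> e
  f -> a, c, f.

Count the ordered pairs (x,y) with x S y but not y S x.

6

Enumerating: (a,d), (b,e), (c,a), (c,d), (f,a), (f,c).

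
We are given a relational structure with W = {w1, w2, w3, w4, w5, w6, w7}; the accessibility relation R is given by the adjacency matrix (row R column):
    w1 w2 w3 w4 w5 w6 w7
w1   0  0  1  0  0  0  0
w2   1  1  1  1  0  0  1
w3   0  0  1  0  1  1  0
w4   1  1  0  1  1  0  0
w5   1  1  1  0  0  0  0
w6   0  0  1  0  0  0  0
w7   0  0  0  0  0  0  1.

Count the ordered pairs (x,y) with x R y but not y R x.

Enumerating: (w1,w3), (w2,w1), (w2,w3), (w2,w7), (w4,w1), (w4,w5), (w5,w1), (w5,w2).

8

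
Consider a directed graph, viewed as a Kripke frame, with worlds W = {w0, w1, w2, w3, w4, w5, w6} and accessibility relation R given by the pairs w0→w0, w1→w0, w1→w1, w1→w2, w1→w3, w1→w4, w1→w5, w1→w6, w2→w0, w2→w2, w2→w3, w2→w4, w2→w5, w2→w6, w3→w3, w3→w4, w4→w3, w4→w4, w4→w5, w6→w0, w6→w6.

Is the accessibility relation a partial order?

No

Reflexive: no — w5 is not related to itself.
Transitive: no — w3 R w4 and w4 R w5, but not w3 R w5.
Antisymmetric: no — w3 R w4 and w4 R w3 with w3 ≠ w4.
So R is not a partial order.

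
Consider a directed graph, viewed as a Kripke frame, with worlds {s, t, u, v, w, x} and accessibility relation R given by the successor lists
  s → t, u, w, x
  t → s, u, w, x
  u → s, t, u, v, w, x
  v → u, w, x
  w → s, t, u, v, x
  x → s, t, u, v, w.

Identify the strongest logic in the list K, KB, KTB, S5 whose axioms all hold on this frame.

Symmetric (axiom B): yes — every pair in R has its reverse in R.
Reflexive (axiom T): no — s is not related to itself.
Euclidean (axiom 5): no — u R s and u R v, but not s R v.
So F validates K, KB; KTB would additionally require R to be reflexive. The strongest is KB.

KB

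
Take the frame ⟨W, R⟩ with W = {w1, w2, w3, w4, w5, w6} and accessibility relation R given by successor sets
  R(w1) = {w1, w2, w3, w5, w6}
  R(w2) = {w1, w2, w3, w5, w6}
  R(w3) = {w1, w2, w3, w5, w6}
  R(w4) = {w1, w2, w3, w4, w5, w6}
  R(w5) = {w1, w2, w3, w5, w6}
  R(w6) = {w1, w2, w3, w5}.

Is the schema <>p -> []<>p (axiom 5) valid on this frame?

By correspondence theory, 5 is valid on a frame iff R is Euclidean.
Euclidean: no — w1 R w6 and w1 R w6, but not w6 R w6.

No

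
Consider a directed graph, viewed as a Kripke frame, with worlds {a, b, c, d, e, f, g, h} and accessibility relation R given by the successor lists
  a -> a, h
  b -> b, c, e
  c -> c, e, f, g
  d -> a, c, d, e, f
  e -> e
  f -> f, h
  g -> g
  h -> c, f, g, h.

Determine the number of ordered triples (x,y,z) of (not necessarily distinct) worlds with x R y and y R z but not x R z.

12

Enumerating: (a,h,c), (a,h,f), (a,h,g), (b,c,f), (b,c,g), (c,f,h), (d,a,h), (d,c,g), (d,f,h), (f,h,c), (f,h,g), (h,c,e).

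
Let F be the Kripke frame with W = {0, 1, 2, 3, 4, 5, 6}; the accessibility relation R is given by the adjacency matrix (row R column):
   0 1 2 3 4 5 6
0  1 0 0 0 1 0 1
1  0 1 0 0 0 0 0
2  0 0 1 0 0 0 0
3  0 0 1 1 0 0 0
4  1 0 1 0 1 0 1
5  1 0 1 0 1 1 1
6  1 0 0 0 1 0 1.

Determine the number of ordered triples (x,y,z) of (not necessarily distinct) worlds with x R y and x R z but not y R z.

15

Enumerating: (3,2,3), (4,0,2), (4,2,0), (4,2,4), (4,2,6), (4,6,2), (5,0,2), (5,0,5), (5,2,0), (5,2,4), (5,2,5), (5,2,6), (5,4,5), (5,6,2), (5,6,5).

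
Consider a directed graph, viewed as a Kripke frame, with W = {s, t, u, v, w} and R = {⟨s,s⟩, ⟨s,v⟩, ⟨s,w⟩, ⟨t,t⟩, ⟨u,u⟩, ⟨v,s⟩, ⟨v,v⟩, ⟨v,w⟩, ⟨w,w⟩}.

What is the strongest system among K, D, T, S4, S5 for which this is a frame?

Serial (axiom D): yes — every world has a successor (e.g. s R s).
Reflexive (axiom T): yes — every world is R-related to itself.
Transitive (axiom 4): yes — every two-step R-path is closed by a direct edge.
Euclidean (axiom 5): no — s R w and s R v, but not w R v.
So F validates K, D, T, S4; S5 would additionally require R to be Euclidean. The strongest is S4.

S4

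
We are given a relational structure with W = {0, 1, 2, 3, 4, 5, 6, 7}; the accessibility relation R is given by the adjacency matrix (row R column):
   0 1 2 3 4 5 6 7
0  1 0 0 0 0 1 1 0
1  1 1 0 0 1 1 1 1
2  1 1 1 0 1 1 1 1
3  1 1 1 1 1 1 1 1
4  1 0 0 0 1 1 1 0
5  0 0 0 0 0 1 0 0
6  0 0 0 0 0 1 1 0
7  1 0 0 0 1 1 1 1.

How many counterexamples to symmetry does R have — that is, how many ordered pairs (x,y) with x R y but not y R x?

28

Enumerating: (0,5), (0,6), (1,0), (1,4), (1,5), (1,6), (1,7), (2,0), (2,1), (2,4), (2,5), (2,6), … and 16 more.
Total: 28.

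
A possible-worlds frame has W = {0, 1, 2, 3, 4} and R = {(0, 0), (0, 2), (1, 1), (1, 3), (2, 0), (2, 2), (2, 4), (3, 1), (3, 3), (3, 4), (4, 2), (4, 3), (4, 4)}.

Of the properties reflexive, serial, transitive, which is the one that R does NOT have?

Reflexive: yes — every world is R-related to itself.
Serial: yes — every world has a successor (e.g. 0 R 0).
Transitive: no — 0 R 2 and 2 R 4, but not 0 R 4.
Only transitive fails.

transitive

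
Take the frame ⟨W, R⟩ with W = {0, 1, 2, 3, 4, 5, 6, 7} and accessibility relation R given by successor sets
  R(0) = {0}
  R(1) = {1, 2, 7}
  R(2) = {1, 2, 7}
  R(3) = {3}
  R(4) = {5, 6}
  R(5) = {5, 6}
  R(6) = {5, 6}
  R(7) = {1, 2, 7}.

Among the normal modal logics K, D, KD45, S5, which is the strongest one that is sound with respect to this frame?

Serial (axiom D): yes — every world has a successor (e.g. 0 R 0).
Euclidean (axiom 5): yes — any two successors of a common world are R-related.
Transitive (axiom 4): yes — every two-step R-path is closed by a direct edge.
Reflexive (axiom T): no — 4 is not related to itself.
So F validates K, D, KD45; S5 would additionally require R to be reflexive. The strongest is KD45.

KD45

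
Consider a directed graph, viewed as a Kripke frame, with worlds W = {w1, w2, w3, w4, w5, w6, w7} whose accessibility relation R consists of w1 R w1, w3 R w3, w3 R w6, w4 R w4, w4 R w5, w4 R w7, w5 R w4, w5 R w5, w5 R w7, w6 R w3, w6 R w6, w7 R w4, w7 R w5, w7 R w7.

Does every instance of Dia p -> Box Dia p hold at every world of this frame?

The schema 5 characterises exactly the Euclidean frames.
Euclidean: yes — any two successors of a common world are R-related.

Yes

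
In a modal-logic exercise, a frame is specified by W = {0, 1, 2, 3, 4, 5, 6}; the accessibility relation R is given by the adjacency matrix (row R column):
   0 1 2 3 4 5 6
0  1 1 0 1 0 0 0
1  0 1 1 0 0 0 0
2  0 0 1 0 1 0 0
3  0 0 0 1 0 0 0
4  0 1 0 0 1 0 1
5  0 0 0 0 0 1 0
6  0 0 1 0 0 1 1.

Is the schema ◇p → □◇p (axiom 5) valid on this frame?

Axiom 5 corresponds to the accessibility relation being Euclidean.
Euclidean: no — 0 R 1 and 0 R 3, but not 1 R 3.

No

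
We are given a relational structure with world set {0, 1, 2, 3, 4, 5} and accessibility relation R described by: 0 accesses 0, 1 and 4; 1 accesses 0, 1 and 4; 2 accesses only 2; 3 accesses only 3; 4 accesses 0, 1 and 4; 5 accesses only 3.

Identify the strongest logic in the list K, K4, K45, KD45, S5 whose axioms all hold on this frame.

Transitive (axiom 4): yes — every two-step R-path is closed by a direct edge.
Euclidean (axiom 5): yes — any two successors of a common world are R-related.
Serial (axiom D): yes — every world has a successor (e.g. 0 R 0).
Reflexive (axiom T): no — 5 is not related to itself.
So F validates K, K4, K45, KD45; S5 would additionally require R to be reflexive. The strongest is KD45.

KD45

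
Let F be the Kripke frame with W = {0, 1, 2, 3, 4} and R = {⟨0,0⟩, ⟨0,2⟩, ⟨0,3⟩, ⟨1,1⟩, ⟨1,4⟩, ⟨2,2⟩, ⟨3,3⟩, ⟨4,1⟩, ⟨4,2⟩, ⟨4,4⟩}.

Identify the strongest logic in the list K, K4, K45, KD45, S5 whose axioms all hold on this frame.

K

Transitive (axiom 4): no — 1 R 4 and 4 R 2, but not 1 R 2.
Euclidean (axiom 5): no — 0 R 2 and 0 R 3, but not 2 R 3.
Serial (axiom D): yes — every world has a successor (e.g. 0 R 0).
Reflexive (axiom T): yes — every world is R-related to itself.
So F validates K; K4 would additionally require R to be transitive. The strongest is K.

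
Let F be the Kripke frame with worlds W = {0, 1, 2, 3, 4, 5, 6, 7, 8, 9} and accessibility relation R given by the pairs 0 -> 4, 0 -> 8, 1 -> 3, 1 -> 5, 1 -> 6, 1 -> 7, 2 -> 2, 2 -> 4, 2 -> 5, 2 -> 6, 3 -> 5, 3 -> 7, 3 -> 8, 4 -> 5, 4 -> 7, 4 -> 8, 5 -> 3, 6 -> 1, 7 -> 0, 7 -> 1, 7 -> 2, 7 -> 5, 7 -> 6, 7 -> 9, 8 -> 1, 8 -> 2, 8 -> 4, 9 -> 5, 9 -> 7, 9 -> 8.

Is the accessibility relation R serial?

Serial: yes — every world has a successor (e.g. 0 R 4).

Yes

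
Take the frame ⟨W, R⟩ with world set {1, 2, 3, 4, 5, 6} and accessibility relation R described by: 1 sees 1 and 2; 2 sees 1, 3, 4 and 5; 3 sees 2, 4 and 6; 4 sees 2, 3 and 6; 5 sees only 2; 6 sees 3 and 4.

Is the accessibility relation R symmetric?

Symmetric: yes — every pair in R has its reverse in R.

Yes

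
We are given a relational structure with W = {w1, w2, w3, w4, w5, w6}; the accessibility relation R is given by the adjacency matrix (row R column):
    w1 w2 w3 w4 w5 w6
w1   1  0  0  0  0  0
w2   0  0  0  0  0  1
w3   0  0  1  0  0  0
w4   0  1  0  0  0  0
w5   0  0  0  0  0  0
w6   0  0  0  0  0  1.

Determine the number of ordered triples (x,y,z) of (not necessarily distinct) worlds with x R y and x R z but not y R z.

Enumerating: (w4,w2,w2).

1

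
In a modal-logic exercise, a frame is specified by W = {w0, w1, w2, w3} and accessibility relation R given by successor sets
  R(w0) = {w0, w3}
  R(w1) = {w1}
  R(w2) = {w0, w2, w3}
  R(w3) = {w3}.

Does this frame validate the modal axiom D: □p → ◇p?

The schema D characterises exactly the serial frames.
Serial: yes — every world has a successor (e.g. w0 R w0).

Yes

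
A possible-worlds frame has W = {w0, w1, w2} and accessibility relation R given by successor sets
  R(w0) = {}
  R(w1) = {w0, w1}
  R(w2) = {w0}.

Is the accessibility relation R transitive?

Transitive: yes — every two-step R-path is closed by a direct edge.

Yes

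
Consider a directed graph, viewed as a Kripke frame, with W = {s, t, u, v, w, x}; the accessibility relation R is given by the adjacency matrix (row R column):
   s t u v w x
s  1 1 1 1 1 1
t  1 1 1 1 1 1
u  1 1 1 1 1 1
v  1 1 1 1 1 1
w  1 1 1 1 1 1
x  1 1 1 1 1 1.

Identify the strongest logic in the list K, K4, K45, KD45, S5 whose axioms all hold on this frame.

S5

Transitive (axiom 4): yes — every two-step R-path is closed by a direct edge.
Euclidean (axiom 5): yes — any two successors of a common world are R-related.
Serial (axiom D): yes — every world has a successor (e.g. s R s).
Reflexive (axiom T): yes — every world is R-related to itself.
So F validates K, K4, K45, KD45, S5. The strongest is S5.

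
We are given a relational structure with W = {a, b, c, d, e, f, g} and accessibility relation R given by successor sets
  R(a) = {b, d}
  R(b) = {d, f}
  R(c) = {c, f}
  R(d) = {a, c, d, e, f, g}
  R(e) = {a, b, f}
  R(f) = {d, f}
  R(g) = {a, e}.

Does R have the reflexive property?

Reflexive: no — a is not related to itself.

No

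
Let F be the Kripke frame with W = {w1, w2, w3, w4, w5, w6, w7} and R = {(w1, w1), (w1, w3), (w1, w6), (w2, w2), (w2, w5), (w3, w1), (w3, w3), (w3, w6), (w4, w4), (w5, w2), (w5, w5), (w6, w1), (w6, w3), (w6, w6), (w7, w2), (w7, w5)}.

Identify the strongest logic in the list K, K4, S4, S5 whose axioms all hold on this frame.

Transitive (axiom 4): yes — every two-step R-path is closed by a direct edge.
Reflexive (axiom T): no — w7 is not related to itself.
Euclidean (axiom 5): yes — any two successors of a common world are R-related.
So F validates K, K4; S4 would additionally require R to be reflexive. The strongest is K4.

K4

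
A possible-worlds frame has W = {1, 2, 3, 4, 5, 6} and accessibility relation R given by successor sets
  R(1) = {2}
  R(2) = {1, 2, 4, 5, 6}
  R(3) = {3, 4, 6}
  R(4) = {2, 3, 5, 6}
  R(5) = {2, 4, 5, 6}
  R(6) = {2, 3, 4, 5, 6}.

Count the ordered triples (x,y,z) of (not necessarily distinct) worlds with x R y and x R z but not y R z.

19

Enumerating: (2,1,1), (2,1,4), (2,1,5), (2,1,6), (2,4,1), (2,4,4), (2,5,1), (2,6,1), (3,4,4), (4,2,3), (4,3,2), (4,3,5), … and 7 more.
Total: 19.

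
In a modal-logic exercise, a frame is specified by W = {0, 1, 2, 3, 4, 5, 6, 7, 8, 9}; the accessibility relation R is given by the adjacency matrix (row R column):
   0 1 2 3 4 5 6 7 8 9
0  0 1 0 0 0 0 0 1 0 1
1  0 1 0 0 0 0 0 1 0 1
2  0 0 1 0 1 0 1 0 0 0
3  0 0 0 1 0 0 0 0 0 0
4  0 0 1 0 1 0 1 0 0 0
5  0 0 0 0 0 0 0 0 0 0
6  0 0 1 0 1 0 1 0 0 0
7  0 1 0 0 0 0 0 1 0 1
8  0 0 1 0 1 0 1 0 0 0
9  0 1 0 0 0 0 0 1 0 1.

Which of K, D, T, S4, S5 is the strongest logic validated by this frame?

Serial (axiom D): no — 5 has no R-successor.
Reflexive (axiom T): no — 0 is not related to itself.
Transitive (axiom 4): yes — every two-step R-path is closed by a direct edge.
Euclidean (axiom 5): yes — any two successors of a common world are R-related.
So F validates K; D would additionally require R to be serial. The strongest is K.

K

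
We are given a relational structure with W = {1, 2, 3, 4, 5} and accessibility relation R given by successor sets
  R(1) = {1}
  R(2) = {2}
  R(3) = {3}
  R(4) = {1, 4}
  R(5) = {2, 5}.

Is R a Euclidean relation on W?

Euclidean: no — 4 R 1 and 4 R 4, but not 1 R 4.

No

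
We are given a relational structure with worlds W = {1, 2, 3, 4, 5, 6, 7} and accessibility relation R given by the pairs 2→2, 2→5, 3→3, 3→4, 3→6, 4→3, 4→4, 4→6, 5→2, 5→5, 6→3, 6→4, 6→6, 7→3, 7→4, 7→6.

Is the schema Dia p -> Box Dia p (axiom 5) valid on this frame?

By correspondence theory, 5 is valid on a frame iff R is Euclidean.
Euclidean: yes — any two successors of a common world are R-related.

Yes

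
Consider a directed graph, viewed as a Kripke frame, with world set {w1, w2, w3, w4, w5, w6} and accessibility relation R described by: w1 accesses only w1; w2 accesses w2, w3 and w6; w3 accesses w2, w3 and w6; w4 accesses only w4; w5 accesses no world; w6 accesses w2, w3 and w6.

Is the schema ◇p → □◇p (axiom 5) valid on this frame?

By correspondence theory, 5 is valid on a frame iff R is Euclidean.
Euclidean: yes — any two successors of a common world are R-related.

Yes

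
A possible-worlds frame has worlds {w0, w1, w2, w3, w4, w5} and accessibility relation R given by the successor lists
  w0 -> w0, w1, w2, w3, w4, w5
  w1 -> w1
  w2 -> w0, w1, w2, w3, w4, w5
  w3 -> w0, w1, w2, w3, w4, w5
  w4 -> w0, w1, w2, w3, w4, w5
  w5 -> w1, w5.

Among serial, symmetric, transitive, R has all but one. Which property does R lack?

Serial: yes — every world has a successor (e.g. w0 R w0).
Symmetric: no — w0 R w1 but not w1 R w0.
Transitive: yes — every two-step R-path is closed by a direct edge.
Only symmetric fails.

symmetric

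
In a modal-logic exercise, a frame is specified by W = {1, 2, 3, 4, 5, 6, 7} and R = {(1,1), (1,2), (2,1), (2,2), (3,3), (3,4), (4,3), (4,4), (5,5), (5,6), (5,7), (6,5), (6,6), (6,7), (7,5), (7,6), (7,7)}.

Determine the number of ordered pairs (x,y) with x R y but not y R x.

0

R is symmetric; there are no such tuples.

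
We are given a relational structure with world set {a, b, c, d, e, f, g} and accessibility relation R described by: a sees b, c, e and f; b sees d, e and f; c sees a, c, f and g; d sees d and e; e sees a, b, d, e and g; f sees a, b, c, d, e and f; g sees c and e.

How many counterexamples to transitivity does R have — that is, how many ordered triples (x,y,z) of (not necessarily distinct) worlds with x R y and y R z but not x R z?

36

Enumerating: (a,b,d), (a,c,a), (a,c,g), (a,e,a), (a,e,d), (a,e,g), (a,f,a), (a,f,d), (b,e,a), (b,e,b), (b,e,g), (b,f,a), … and 24 more.
Total: 36.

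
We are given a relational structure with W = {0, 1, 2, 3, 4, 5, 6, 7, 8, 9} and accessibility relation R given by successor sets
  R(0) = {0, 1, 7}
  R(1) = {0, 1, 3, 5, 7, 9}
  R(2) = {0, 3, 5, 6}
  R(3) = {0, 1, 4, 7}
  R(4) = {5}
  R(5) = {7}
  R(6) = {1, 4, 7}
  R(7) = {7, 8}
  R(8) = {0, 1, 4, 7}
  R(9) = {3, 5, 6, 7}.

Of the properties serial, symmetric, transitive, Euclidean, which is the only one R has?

Serial: yes — every world has a successor (e.g. 0 R 0).
Symmetric: no — 0 R 7 but not 7 R 0.
Transitive: no — 0 R 1 and 1 R 3, but not 0 R 3.
Euclidean: no — 0 R 7 and 0 R 1, but not 7 R 1.
Only serial holds.

serial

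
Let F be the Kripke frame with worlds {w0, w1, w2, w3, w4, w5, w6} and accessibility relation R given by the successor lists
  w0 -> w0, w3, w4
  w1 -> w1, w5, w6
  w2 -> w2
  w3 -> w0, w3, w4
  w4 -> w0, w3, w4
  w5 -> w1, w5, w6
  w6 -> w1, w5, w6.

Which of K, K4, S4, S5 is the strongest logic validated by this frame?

S5

Transitive (axiom 4): yes — every two-step R-path is closed by a direct edge.
Reflexive (axiom T): yes — every world is R-related to itself.
Euclidean (axiom 5): yes — any two successors of a common world are R-related.
So F validates K, K4, S4, S5. The strongest is S5.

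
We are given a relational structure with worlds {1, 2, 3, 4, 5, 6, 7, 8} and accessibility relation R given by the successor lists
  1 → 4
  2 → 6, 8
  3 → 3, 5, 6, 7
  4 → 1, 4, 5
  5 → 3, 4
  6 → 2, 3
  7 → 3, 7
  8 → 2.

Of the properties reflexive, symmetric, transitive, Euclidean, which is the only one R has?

Reflexive: no — 1 is not related to itself.
Symmetric: yes — every pair in R has its reverse in R.
Transitive: no — 1 R 4 and 4 R 5, but not 1 R 5.
Euclidean: no — 2 R 6 and 2 R 8, but not 6 R 8.
Only symmetric holds.

symmetric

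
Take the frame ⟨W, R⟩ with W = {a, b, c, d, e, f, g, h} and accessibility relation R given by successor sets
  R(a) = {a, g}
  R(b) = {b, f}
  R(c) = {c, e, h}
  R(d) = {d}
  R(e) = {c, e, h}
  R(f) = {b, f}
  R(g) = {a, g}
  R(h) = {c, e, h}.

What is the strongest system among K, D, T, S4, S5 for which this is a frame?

S5

Serial (axiom D): yes — every world has a successor (e.g. a R a).
Reflexive (axiom T): yes — every world is R-related to itself.
Transitive (axiom 4): yes — every two-step R-path is closed by a direct edge.
Euclidean (axiom 5): yes — any two successors of a common world are R-related.
So F validates K, D, T, S4, S5. The strongest is S5.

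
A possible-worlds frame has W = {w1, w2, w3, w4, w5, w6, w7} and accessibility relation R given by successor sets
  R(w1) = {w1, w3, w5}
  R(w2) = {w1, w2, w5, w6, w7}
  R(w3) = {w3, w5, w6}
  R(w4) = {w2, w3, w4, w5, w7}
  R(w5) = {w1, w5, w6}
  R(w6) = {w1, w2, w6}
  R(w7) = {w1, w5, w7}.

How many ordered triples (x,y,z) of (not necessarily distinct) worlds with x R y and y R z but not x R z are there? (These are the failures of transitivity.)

20

Enumerating: (w1,w3,w6), (w1,w5,w6), (w2,w1,w3), (w3,w5,w1), (w3,w6,w1), (w3,w6,w2), (w4,w2,w1), (w4,w2,w6), (w4,w3,w6), (w4,w5,w1), (w4,w5,w6), (w4,w7,w1), … and 8 more.
Total: 20.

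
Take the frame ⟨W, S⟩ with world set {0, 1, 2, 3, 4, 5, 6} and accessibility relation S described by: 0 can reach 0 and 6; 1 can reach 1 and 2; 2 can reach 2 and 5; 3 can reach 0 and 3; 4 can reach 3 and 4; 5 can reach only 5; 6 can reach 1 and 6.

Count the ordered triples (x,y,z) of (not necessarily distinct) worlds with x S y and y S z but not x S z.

Enumerating: (0,6,1), (1,2,5), (3,0,6), (4,3,0), (6,1,2).

5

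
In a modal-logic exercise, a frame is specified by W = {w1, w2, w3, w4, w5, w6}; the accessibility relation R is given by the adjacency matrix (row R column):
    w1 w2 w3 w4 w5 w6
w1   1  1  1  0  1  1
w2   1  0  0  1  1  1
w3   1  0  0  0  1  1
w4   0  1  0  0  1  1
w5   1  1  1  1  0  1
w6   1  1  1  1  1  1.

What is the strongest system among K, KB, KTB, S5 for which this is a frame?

Symmetric (axiom B): yes — every pair in R has its reverse in R.
Reflexive (axiom T): no — w2 is not related to itself.
Euclidean (axiom 5): no — w1 R w2 and w1 R w3, but not w2 R w3.
So F validates K, KB; KTB would additionally require R to be reflexive. The strongest is KB.

KB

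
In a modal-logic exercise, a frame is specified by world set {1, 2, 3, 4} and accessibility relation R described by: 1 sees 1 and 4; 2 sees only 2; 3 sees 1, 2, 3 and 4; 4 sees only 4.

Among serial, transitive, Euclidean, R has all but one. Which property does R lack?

Euclidean

Serial: yes — every world has a successor (e.g. 1 R 1).
Transitive: yes — every two-step R-path is closed by a direct edge.
Euclidean: no — 3 R 1 and 3 R 2, but not 1 R 2.
Only Euclidean fails.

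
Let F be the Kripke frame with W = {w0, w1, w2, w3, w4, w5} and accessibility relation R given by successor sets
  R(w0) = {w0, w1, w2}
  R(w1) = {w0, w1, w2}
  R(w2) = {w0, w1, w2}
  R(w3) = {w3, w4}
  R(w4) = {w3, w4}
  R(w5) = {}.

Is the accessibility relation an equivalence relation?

Reflexive: no — w5 is not related to itself.
Symmetric: yes — every pair in R has its reverse in R.
Transitive: yes — every two-step R-path is closed by a direct edge.
So R is not an equivalence relation.

No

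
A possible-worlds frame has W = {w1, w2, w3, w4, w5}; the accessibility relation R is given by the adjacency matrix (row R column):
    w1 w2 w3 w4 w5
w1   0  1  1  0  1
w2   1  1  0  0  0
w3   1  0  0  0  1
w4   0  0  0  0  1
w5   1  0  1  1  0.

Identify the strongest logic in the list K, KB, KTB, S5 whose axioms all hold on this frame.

Symmetric (axiom B): yes — every pair in R has its reverse in R.
Reflexive (axiom T): no — w1 is not related to itself.
Euclidean (axiom 5): no — w1 R w2 and w1 R w3, but not w2 R w3.
So F validates K, KB; KTB would additionally require R to be reflexive. The strongest is KB.

KB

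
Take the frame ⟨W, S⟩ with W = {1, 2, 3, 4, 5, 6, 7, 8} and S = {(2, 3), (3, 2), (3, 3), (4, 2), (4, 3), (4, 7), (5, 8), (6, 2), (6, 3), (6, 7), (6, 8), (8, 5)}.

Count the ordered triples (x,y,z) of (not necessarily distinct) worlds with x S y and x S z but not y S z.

Enumerating: (3,2,2), (4,2,2), (4,2,7), (4,3,7), (4,7,2), (4,7,3), (4,7,7), (5,8,8), (6,2,2), (6,2,7), (6,2,8), (6,3,7), … and 10 more.
Total: 22.

22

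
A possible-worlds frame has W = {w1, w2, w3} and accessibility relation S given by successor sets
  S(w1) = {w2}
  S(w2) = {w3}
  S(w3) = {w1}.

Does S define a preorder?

No

Reflexive: no — w1 is not related to itself.
Transitive: no — w1 S w2 and w2 S w3, but not w1 S w3.
So S is not a preorder.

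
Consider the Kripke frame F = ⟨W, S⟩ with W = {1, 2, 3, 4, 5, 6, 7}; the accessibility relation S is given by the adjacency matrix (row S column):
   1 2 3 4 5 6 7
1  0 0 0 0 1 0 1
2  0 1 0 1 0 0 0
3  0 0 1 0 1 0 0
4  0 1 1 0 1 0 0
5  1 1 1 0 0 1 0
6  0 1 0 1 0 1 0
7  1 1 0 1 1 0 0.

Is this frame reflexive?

No

Reflexive: no — 1 is not related to itself.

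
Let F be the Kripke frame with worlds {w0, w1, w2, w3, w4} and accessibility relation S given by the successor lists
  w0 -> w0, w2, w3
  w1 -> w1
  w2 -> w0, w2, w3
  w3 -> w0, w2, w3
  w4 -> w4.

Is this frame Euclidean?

Euclidean: yes — any two successors of a common world are S-related.

Yes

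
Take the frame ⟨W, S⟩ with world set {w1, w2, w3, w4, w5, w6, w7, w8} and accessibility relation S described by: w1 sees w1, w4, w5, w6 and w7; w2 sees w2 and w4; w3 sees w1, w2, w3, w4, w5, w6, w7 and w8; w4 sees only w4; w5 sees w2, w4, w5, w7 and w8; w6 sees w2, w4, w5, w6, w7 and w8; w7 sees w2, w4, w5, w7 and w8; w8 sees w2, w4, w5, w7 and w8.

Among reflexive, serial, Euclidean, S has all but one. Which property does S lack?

Reflexive: yes — every world is S-related to itself.
Serial: yes — every world has a successor (e.g. w1 S w1).
Euclidean: no — w1 S w4 and w1 S w5, but not w4 S w5.
Only Euclidean fails.

Euclidean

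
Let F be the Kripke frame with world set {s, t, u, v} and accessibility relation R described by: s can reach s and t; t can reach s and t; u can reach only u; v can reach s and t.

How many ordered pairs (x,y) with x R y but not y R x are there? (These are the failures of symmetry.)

Enumerating: (v,s), (v,t).

2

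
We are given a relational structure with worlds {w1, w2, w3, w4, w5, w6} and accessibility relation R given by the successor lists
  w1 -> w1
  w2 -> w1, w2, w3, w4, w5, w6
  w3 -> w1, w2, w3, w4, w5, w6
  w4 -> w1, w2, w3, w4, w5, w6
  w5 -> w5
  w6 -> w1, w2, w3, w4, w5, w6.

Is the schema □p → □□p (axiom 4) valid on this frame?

Yes

Axiom 4 corresponds to the accessibility relation being transitive.
Transitive: yes — every two-step R-path is closed by a direct edge.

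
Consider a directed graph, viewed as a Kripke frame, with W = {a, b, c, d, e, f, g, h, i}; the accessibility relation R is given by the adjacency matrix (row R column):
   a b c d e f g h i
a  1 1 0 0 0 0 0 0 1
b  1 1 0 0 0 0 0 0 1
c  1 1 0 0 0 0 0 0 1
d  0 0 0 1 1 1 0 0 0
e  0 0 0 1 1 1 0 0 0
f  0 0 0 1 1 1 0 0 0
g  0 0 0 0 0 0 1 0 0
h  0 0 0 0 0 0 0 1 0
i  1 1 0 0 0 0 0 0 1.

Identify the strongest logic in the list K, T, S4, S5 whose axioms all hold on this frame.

Reflexive (axiom T): no — c is not related to itself.
Transitive (axiom 4): yes — every two-step R-path is closed by a direct edge.
Euclidean (axiom 5): yes — any two successors of a common world are R-related.
So F validates K; T would additionally require R to be reflexive. The strongest is K.

K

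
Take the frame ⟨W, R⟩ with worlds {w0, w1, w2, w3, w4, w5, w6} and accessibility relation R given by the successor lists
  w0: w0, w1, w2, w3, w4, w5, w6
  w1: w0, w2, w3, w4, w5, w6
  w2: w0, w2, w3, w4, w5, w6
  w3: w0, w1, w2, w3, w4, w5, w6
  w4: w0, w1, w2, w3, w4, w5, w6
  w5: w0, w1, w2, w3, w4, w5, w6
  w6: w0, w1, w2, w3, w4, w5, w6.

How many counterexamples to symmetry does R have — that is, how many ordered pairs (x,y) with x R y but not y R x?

1

Enumerating: (w1,w2).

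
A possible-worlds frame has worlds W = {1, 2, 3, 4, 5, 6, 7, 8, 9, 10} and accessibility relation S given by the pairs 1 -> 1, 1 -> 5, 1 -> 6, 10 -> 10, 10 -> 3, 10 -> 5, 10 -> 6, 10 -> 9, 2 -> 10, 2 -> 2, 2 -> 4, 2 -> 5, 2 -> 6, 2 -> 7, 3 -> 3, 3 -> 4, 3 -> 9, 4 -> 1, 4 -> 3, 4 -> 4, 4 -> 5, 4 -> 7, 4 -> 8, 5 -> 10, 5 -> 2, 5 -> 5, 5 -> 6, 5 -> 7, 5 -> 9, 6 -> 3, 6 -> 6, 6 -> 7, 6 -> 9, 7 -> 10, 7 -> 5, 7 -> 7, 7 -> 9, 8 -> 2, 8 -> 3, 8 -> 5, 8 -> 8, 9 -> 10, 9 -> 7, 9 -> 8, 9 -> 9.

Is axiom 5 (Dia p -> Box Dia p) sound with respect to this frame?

The schema 5 characterises exactly the Euclidean frames.
Euclidean: no — 1 S 6 and 1 S 5, but not 6 S 5.

No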